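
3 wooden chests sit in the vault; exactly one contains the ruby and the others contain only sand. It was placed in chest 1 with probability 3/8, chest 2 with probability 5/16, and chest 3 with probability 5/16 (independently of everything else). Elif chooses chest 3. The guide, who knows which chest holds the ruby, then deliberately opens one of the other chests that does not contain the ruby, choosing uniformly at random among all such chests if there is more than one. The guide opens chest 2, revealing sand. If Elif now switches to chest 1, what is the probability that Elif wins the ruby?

12/17

Consider each possible location of the ruby in turn.
If it is in chest 1 (prior 3/8): the guide has no choice, probability 1; weight (3/8)·1 = 3/8.
If it is in chest 2 (prior 5/16): the guide opened chest 2, so this case is ruled out; weight (5/16)·0 = 0.
If it is in chest 3 (prior 5/16): the guide has 2 equally likely choices, so probability 1/2; weight (5/16)·(1/2) = 5/32.
The weights sum to 17/32.
So P(the ruby in chest 1 | the guide opened chest 2) = (3/8) / (17/32) = 12/17.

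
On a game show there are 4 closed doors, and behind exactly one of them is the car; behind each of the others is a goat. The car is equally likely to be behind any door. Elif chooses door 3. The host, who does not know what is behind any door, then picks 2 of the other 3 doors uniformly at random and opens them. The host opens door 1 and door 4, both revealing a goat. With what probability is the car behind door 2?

Consider each possible location of the car in turn.
If it is behind either of doors 1 and 4 (prior 1/4 each): that door was opened and seen not to hold the prize — ruled out; weight (1/4)·0 = 0 each.
If it is behind either of doors 2 and 3 (prior 1/4 each): the host picks exactly this set with probability 1/3 regardless, and none is the prize; weight (1/4)·(1/3) = 1/12 each.
The weights sum to 1/6.
So P(the car behind door 2 | the host opened door 1 and door 4) = (1/12) / (1/6) = 1/2.

1/2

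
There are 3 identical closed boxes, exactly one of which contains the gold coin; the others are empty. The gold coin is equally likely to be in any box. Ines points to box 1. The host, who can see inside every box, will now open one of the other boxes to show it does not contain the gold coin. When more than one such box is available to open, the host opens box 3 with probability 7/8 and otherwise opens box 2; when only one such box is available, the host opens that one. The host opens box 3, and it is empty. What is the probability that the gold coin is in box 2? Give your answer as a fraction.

8/15

Condition on the true location of the gold coin.
If it is in box 1 (prior 1/3): box 3 is available, opened with probability 7/8; weight (1/3)·(7/8) = 7/24.
If it is in box 2 (prior 1/3): only box 3 is available, probability 1; weight (1/3)·1 = 1/3.
If it is in box 3 (prior 1/3): the host opened box 3, so this case is ruled out; weight (1/3)·0 = 0.
The weights sum to 5/8.
So P(the gold coin in box 2 | the host opened box 3) = (1/3) / (5/8) = 8/15.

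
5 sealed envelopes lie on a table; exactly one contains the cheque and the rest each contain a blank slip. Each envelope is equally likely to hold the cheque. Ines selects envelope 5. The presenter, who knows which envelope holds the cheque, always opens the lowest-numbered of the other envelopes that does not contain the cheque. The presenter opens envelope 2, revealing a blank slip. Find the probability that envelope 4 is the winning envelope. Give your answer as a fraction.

Condition on the true location of the cheque.
If it is in envelope 1 (prior 1/5): envelope 2 is the lowest-numbered option available, probability 1; weight (1/5)·1 = 1/5.
If it is in envelope 2 (prior 1/5): the presenter opened envelope 2, so this case is ruled out; weight (1/5)·0 = 0.
If it is in any of envelopes 3, 4, and 5 (prior 1/5 each): the presenter would have opened envelope 1 instead, probability 0; weight (1/5)·0 = 0 each.
The weights sum to 1/5.
So P(the cheque in envelope 4 | the presenter opened envelope 2) = 0 / (1/5) = 0.

0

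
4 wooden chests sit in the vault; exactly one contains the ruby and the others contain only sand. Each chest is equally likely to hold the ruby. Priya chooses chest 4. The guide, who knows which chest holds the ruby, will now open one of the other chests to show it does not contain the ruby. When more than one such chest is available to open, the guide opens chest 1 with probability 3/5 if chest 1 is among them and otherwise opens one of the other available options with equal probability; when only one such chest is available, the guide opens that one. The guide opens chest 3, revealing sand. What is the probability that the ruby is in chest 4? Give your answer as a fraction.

2/11

Consider each possible location of the ruby in turn.
If it is in chest 1 (prior 1/4): chest 1 holds the prize so is unavailable; the guide chooses uniformly among the 2 others, probability 1/2; weight (1/4)·(1/2) = 1/8.
If it is in chest 2 (prior 1/4): chest 1 is available but not opened, probability 2/5; weight (1/4)·(2/5) = 1/10.
If it is in chest 3 (prior 1/4): the guide opened chest 3, so this case is ruled out; weight (1/4)·0 = 0.
If it is in chest 4 (prior 1/4): chest 1 is available but not opened; chest 3 gets probability (1 − 3/5)/2 = 1/5; weight (1/4)·(1/5) = 1/20.
The weights sum to 11/40.
So P(the ruby in chest 4 | the guide opened chest 3) = (1/20) / (11/40) = 2/11.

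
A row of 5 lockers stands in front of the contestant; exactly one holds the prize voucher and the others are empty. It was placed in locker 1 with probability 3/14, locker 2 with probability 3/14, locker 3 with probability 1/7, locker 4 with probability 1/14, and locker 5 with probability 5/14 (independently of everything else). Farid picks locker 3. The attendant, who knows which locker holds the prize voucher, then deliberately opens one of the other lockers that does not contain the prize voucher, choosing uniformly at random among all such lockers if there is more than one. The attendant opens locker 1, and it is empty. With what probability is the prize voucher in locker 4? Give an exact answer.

2/21

Condition on the true location of the prize voucher.
If it is in locker 1 (prior 3/14): the attendant opened locker 1, so this case is ruled out; weight (3/14)·0 = 0.
If it is in locker 2 (prior 3/14): the attendant has 3 equally likely choices, so probability 1/3; weight (3/14)·(1/3) = 1/14.
If it is in locker 3 (prior 1/7): the attendant has 4 equally likely choices, so probability 1/4; weight (1/7)·(1/4) = 1/28.
If it is in locker 4 (prior 1/14): the attendant has 3 equally likely choices, so probability 1/3; weight (1/14)·(1/3) = 1/42.
If it is in locker 5 (prior 5/14): the attendant has 3 equally likely choices, so probability 1/3; weight (5/14)·(1/3) = 5/42.
The weights sum to 1/4.
So P(the prize voucher in locker 4 | the attendant opened locker 1) = (1/42) / (1/4) = 2/21.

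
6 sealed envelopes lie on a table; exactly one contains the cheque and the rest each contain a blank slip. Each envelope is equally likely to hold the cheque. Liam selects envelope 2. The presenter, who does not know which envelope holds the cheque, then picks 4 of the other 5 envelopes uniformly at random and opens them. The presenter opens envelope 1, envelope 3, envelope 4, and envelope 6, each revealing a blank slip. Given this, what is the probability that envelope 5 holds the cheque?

1/2

Because the presenter chose which envelopes to open without knowing where the cheque is, the choice is independent of the prize location. Learning that none of the 4 opened envelopes holds the cheque simply rules out those 4 locations and leaves the remaining 2 envelopes still equally likely by symmetry.
So P(the cheque in envelope 5) = 1/2.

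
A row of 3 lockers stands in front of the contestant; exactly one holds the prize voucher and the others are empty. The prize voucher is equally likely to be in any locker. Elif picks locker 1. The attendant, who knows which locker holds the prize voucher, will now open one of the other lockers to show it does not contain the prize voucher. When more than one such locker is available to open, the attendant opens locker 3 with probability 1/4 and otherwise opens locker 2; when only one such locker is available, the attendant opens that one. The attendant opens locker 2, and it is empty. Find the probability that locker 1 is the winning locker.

3/7

Consider each possible location of the prize voucher in turn.
If it is in locker 1 (prior 1/3): locker 3 is available but not opened, probability 3/4; weight (1/3)·(3/4) = 1/4.
If it is in locker 2 (prior 1/3): the attendant opened locker 2, so this case is ruled out; weight (1/3)·0 = 0.
If it is in locker 3 (prior 1/3): only locker 2 is available, probability 1; weight (1/3)·1 = 1/3.
The weights sum to 7/12.
So P(the prize voucher in locker 1 | the attendant opened locker 2) = (1/4) / (7/12) = 3/7.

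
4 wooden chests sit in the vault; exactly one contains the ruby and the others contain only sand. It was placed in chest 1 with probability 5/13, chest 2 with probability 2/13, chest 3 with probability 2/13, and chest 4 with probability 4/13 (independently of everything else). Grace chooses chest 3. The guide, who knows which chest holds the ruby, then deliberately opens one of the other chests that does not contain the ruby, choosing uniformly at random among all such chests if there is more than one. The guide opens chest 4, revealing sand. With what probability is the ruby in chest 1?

3/5

Apply Bayes' rule, conditioning on where the ruby actually is.
If it is in chest 1 (prior 5/13): the guide has 2 equally likely choices, so probability 1/2; weight (5/13)·(1/2) = 5/26.
If it is in chest 2 (prior 2/13): the guide has 2 equally likely choices, so probability 1/2; weight (2/13)·(1/2) = 1/13.
If it is in chest 3 (prior 2/13): the guide has 3 equally likely choices, so probability 1/3; weight (2/13)·(1/3) = 2/39.
If it is in chest 4 (prior 4/13): the guide opened chest 4, so this case is ruled out; weight (4/13)·0 = 0.
The weights sum to 25/78.
So P(the ruby in chest 1 | the guide opened chest 4) = (5/26) / (25/78) = 3/5.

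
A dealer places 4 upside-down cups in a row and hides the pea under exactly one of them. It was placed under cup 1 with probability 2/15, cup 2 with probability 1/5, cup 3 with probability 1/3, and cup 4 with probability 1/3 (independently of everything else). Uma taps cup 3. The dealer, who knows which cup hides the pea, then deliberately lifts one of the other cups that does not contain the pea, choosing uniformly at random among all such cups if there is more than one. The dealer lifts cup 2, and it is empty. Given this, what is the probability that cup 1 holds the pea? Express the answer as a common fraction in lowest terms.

6/31

Apply Bayes' rule, conditioning on where the pea actually is.
If it is under cup 1 (prior 2/15): the dealer has 2 equally likely choices, so probability 1/2; weight (2/15)·(1/2) = 1/15.
If it is under cup 2 (prior 1/5): the dealer opened cup 2, so this case is ruled out; weight (1/5)·0 = 0.
If it is under cup 3 (prior 1/3): the dealer has 3 equally likely choices, so probability 1/3; weight (1/3)·(1/3) = 1/9.
If it is under cup 4 (prior 1/3): the dealer has 2 equally likely choices, so probability 1/2; weight (1/3)·(1/2) = 1/6.
The weights sum to 31/90.
So P(the pea under cup 1 | the dealer opened cup 2) = (1/15) / (31/90) = 6/31.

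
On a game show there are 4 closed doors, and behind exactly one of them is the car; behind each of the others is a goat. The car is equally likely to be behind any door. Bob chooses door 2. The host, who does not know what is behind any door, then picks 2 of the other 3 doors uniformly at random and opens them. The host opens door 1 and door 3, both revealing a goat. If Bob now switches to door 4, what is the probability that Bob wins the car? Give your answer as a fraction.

Apply Bayes' rule, conditioning on where the car actually is.
If it is behind either of doors 1 and 3 (prior 1/4 each): that door was opened and seen not to hold the prize — ruled out; weight (1/4)·0 = 0 each.
If it is behind either of doors 2 and 4 (prior 1/4 each): the host picks exactly this set with probability 1/3 regardless, and none is the prize; weight (1/4)·(1/3) = 1/12 each.
The weights sum to 1/6.
So P(the car behind door 4 | the host opened door 1 and door 3) = (1/12) / (1/6) = 1/2.

1/2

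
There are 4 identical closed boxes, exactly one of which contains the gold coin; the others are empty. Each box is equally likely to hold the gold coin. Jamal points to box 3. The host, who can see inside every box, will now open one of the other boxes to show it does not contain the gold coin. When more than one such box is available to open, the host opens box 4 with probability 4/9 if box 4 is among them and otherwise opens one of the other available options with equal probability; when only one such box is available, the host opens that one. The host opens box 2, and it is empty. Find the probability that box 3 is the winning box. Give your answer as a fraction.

Condition on the true location of the gold coin.
If it is in box 1 (prior 1/4): box 4 is available but not opened, probability 5/9; weight (1/4)·(5/9) = 5/36.
If it is in box 2 (prior 1/4): the host opened box 2, so this case is ruled out; weight (1/4)·0 = 0.
If it is in box 3 (prior 1/4): box 4 is available but not opened; box 2 gets probability (1 − 4/9)/2 = 5/18; weight (1/4)·(5/18) = 5/72.
If it is in box 4 (prior 1/4): box 4 holds the prize so is unavailable; the host chooses uniformly among the 2 others, probability 1/2; weight (1/4)·(1/2) = 1/8.
The weights sum to 1/3.
So P(the gold coin in box 3 | the host opened box 2) = (5/72) / (1/3) = 5/24.

5/24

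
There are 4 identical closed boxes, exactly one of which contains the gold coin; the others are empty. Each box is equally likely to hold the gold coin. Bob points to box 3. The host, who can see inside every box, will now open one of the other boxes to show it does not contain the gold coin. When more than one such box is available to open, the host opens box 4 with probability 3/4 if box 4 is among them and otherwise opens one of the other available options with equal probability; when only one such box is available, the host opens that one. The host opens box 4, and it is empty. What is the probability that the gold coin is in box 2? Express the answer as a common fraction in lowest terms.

1/3

Apply Bayes' rule, conditioning on where the gold coin actually is.
If it is in any of boxes 1, 2, and 3 (prior 1/4 each): box 4 is available, opened with probability 3/4; weight (1/4)·(3/4) = 3/16 each.
If it is in box 4 (prior 1/4): the host opened box 4, so this case is ruled out; weight (1/4)·0 = 0.
The weights sum to 9/16.
So P(the gold coin in box 2 | the host opened box 4) = (3/16) / (9/16) = 1/3.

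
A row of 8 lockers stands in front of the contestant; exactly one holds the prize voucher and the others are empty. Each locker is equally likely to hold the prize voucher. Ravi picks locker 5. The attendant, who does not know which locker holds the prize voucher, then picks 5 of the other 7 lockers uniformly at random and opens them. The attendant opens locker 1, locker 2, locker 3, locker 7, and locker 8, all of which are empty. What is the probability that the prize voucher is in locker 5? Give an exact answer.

1/3

Because the attendant chose which lockers to open without knowing where the prize voucher is, the choice is independent of the prize location. Learning that none of the 5 opened lockers holds the prize voucher simply rules out those 5 locations and leaves the remaining 3 lockers still equally likely by symmetry.
So P(the prize voucher in locker 5) = 1/3.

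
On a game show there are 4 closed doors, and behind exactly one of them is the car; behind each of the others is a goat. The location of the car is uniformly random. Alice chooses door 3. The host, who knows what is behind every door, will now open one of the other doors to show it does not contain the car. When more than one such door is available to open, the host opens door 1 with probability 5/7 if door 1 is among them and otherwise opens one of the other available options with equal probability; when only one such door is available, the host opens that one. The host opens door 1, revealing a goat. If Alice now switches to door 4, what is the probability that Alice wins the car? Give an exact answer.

Consider each possible location of the car in turn.
If it is behind door 1 (prior 1/4): the host opened door 1, so this case is ruled out; weight (1/4)·0 = 0.
If it is behind any of doors 2, 3, and 4 (prior 1/4 each): door 1 is available, opened with probability 5/7; weight (1/4)·(5/7) = 5/28 each.
The weights sum to 15/28.
So P(the car behind door 4 | the host opened door 1) = (5/28) / (15/28) = 1/3.

1/3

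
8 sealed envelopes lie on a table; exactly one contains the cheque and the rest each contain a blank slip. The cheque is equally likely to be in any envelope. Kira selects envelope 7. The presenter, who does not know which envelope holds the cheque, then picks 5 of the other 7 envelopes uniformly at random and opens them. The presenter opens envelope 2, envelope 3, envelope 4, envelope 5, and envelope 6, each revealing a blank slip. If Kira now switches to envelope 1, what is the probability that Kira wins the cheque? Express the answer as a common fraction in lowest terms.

1/3

Apply Bayes' rule, conditioning on where the cheque actually is.
If it is in any of envelopes 1, 7, and 8 (prior 1/8 each): the presenter picks exactly this set with probability 1/21 regardless, and none is the prize; weight (1/8)·(1/21) = 1/168 each.
If it is in any of envelopes 2, 3, 4, 5, and 6 (prior 1/8 each): that envelope was opened and seen not to hold the prize — ruled out; weight (1/8)·0 = 0 each.
The weights sum to 1/56.
So P(the cheque in envelope 1 | the presenter opened envelope 2, envelope 3, envelope 4, envelope 5, and envelope 6) = (1/168) / (1/56) = 1/3.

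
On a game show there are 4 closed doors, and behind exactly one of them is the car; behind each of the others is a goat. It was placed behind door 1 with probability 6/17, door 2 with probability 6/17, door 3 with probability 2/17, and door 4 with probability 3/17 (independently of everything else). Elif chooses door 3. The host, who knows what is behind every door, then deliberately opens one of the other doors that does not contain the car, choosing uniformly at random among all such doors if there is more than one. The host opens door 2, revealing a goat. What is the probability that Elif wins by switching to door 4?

Condition on the true location of the car.
If it is behind door 1 (prior 6/17): the host has 2 equally likely choices, so probability 1/2; weight (6/17)·(1/2) = 3/17.
If it is behind door 2 (prior 6/17): the host opened door 2, so this case is ruled out; weight (6/17)·0 = 0.
If it is behind door 3 (prior 2/17): the host has 3 equally likely choices, so probability 1/3; weight (2/17)·(1/3) = 2/51.
If it is behind door 4 (prior 3/17): the host has 2 equally likely choices, so probability 1/2; weight (3/17)·(1/2) = 3/34.
The weights sum to 31/102.
So P(the car behind door 4 | the host opened door 2) = (3/34) / (31/102) = 9/31.

9/31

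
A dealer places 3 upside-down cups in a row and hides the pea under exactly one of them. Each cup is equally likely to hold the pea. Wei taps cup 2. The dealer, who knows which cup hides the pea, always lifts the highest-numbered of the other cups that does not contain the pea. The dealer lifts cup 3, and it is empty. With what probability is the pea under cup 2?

1/2

Consider each possible location of the pea in turn.
If it is under either of cups 1 and 2 (prior 1/3 each): cup 3 is the highest-numbered option available, probability 1; weight (1/3)·1 = 1/3 each.
If it is under cup 3 (prior 1/3): the dealer opened cup 3, so this case is ruled out; weight (1/3)·0 = 0.
The weights sum to 2/3.
So P(the pea under cup 2 | the dealer opened cup 3) = (1/3) / (2/3) = 1/2.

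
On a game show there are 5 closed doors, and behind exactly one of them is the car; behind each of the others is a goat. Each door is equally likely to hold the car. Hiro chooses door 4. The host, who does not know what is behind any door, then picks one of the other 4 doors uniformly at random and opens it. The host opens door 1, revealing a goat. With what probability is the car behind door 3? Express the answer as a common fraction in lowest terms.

Condition on the true location of the car.
If it is behind door 1 (prior 1/5): the host opened door 1, so this case is ruled out; weight (1/5)·0 = 0.
If it is behind any of doors 2, 3, 4, and 5 (prior 1/5 each): the host picks door 1 with probability 1/4 regardless, and it is not the prize; weight (1/5)·(1/4) = 1/20 each.
The weights sum to 1/5.
So P(the car behind door 3 | the host opened door 1) = (1/20) / (1/5) = 1/4.

1/4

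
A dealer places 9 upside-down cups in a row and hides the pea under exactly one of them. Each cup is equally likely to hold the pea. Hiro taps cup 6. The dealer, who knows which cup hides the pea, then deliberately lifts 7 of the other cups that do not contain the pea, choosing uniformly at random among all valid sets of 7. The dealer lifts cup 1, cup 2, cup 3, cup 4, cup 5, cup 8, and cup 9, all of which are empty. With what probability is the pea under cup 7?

Apply Bayes' rule, conditioning on where the pea actually is.
If it is under any of cups 1, 2, 3, 4, 5, 8, and 9 (prior 1/9 each): that cup was opened and seen not to hold the prize — ruled out; weight (1/9)·0 = 0 each.
If it is under cup 6 (prior 1/9): the dealer has 8 equally likely choices, so probability 1/8; weight (1/9)·(1/8) = 1/72.
If it is under cup 7 (prior 1/9): the dealer has no choice, probability 1; weight (1/9)·1 = 1/9.
The weights sum to 1/8.
So P(the pea under cup 7 | the dealer opened cup 1, cup 2, cup 3, cup 4, cup 5, cup 8, and cup 9) = (1/9) / (1/8) = 8/9.

8/9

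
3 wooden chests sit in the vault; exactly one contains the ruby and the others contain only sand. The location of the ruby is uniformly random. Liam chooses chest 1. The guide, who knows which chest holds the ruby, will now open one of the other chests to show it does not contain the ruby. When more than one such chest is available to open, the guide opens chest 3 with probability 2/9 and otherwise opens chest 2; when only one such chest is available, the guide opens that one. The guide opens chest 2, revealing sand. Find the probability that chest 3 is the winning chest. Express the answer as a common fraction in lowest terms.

9/16

Apply Bayes' rule, conditioning on where the ruby actually is.
If it is in chest 1 (prior 1/3): chest 3 is available but not opened, probability 7/9; weight (1/3)·(7/9) = 7/27.
If it is in chest 2 (prior 1/3): the guide opened chest 2, so this case is ruled out; weight (1/3)·0 = 0.
If it is in chest 3 (prior 1/3): only chest 2 is available, probability 1; weight (1/3)·1 = 1/3.
The weights sum to 16/27.
So P(the ruby in chest 3 | the guide opened chest 2) = (1/3) / (16/27) = 9/16.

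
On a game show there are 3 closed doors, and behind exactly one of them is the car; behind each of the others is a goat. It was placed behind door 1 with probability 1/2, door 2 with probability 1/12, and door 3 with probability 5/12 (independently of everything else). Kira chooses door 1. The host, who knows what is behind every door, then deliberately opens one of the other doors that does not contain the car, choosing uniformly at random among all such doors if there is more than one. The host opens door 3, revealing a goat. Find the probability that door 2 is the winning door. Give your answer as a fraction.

Condition on the true location of the car.
If it is behind door 1 (prior 1/2): the host has 2 equally likely choices, so probability 1/2; weight (1/2)·(1/2) = 1/4.
If it is behind door 2 (prior 1/12): the host has no choice, probability 1; weight (1/12)·1 = 1/12.
If it is behind door 3 (prior 5/12): the host opened door 3, so this case is ruled out; weight (5/12)·0 = 0.
The weights sum to 1/3.
So P(the car behind door 2 | the host opened door 3) = (1/12) / (1/3) = 1/4.

1/4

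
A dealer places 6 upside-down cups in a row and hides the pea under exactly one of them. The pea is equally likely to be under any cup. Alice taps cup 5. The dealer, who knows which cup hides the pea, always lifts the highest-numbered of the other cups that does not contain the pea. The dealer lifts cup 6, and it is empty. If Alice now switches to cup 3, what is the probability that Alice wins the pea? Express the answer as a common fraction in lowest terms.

Apply Bayes' rule, conditioning on where the pea actually is.
If it is under any of cups 1, 2, 3, 4, and 5 (prior 1/6 each): cup 6 is the highest-numbered option available, probability 1; weight (1/6)·1 = 1/6 each.
If it is under cup 6 (prior 1/6): the dealer opened cup 6, so this case is ruled out; weight (1/6)·0 = 0.
The weights sum to 5/6.
So P(the pea under cup 3 | the dealer opened cup 6) = (1/6) / (5/6) = 1/5.

1/5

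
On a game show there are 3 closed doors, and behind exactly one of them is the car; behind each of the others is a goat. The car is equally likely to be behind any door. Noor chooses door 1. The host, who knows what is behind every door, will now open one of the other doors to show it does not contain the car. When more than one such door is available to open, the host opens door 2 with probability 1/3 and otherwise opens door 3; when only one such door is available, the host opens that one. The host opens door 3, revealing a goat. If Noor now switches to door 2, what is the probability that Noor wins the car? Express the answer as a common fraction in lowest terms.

Apply Bayes' rule, conditioning on where the car actually is.
If it is behind door 1 (prior 1/3): door 2 is available but not opened, probability 2/3; weight (1/3)·(2/3) = 2/9.
If it is behind door 2 (prior 1/3): only door 3 is available, probability 1; weight (1/3)·1 = 1/3.
If it is behind door 3 (prior 1/3): the host opened door 3, so this case is ruled out; weight (1/3)·0 = 0.
The weights sum to 5/9.
So P(the car behind door 2 | the host opened door 3) = (1/3) / (5/9) = 3/5.

3/5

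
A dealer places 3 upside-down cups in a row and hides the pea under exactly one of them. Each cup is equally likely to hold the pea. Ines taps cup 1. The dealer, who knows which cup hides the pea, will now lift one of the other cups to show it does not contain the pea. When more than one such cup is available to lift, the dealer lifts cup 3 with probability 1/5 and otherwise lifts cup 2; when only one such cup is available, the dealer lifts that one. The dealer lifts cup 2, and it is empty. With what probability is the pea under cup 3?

Consider each possible location of the pea in turn.
If it is under cup 1 (prior 1/3): cup 3 is available but not opened, probability 4/5; weight (1/3)·(4/5) = 4/15.
If it is under cup 2 (prior 1/3): the dealer opened cup 2, so this case is ruled out; weight (1/3)·0 = 0.
If it is under cup 3 (prior 1/3): only cup 2 is available, probability 1; weight (1/3)·1 = 1/3.
The weights sum to 3/5.
So P(the pea under cup 3 | the dealer opened cup 2) = (1/3) / (3/5) = 5/9.

5/9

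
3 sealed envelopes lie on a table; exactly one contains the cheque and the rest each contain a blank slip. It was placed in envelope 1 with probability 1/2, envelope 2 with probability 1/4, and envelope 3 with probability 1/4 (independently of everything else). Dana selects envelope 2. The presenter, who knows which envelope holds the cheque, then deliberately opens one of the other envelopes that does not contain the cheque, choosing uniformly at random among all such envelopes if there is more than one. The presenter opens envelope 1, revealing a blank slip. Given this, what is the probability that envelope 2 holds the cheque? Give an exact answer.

1/3

Apply Bayes' rule, conditioning on where the cheque actually is.
If it is in envelope 1 (prior 1/2): the presenter opened envelope 1, so this case is ruled out; weight (1/2)·0 = 0.
If it is in envelope 2 (prior 1/4): the presenter has 2 equally likely choices, so probability 1/2; weight (1/4)·(1/2) = 1/8.
If it is in envelope 3 (prior 1/4): the presenter has no choice, probability 1; weight (1/4)·1 = 1/4.
The weights sum to 3/8.
So P(the cheque in envelope 2 | the presenter opened envelope 1) = (1/8) / (3/8) = 1/3.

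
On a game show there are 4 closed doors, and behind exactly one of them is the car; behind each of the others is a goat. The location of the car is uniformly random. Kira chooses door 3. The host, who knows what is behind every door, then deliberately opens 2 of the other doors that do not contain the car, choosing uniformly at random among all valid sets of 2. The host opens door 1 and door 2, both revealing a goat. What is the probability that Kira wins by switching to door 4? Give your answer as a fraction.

Consider each possible location of the car in turn.
If it is behind either of doors 1 and 2 (prior 1/4 each): that door was opened and seen not to hold the prize — ruled out; weight (1/4)·0 = 0 each.
If it is behind door 3 (prior 1/4): the host has 3 equally likely choices, so probability 1/3; weight (1/4)·(1/3) = 1/12.
If it is behind door 4 (prior 1/4): the host has no choice, probability 1; weight (1/4)·1 = 1/4.
The weights sum to 1/3.
So P(the car behind door 4 | the host opened door 1 and door 2) = (1/4) / (1/3) = 3/4.

3/4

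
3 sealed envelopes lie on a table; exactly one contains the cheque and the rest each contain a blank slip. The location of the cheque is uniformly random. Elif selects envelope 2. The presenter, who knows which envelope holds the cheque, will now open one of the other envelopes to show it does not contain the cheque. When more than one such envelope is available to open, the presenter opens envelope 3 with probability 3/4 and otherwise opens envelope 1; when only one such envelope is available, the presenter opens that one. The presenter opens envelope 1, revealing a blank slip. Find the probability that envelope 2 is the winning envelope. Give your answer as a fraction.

1/5

Condition on the true location of the cheque.
If it is in envelope 1 (prior 1/3): the presenter opened envelope 1, so this case is ruled out; weight (1/3)·0 = 0.
If it is in envelope 2 (prior 1/3): envelope 3 is available but not opened, probability 1/4; weight (1/3)·(1/4) = 1/12.
If it is in envelope 3 (prior 1/3): only envelope 1 is available, probability 1; weight (1/3)·1 = 1/3.
The weights sum to 5/12.
So P(the cheque in envelope 2 | the presenter opened envelope 1) = (1/12) / (5/12) = 1/5.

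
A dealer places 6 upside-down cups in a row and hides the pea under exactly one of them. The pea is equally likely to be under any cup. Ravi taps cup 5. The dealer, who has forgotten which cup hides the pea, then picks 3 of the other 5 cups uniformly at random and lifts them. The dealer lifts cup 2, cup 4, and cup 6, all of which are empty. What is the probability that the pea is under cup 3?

Because the dealer chose which cups to lift without knowing where the pea is, the choice is independent of the prize location. Learning that none of the 3 opened cups holds the pea simply rules out those 3 locations and leaves the remaining 3 cups still equally likely by symmetry.
So P(the pea under cup 3) = 1/3.

1/3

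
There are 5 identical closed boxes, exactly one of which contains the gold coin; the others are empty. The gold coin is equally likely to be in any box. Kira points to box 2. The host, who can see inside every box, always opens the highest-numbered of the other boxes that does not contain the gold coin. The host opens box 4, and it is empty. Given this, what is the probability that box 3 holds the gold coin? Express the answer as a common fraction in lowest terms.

0

Apply Bayes' rule, conditioning on where the gold coin actually is.
If it is in any of boxes 1, 2, and 3 (prior 1/5 each): the host would have opened box 5 instead, probability 0; weight (1/5)·0 = 0 each.
If it is in box 4 (prior 1/5): the host opened box 4, so this case is ruled out; weight (1/5)·0 = 0.
If it is in box 5 (prior 1/5): box 4 is the highest-numbered option available, probability 1; weight (1/5)·1 = 1/5.
The weights sum to 1/5.
So P(the gold coin in box 3 | the host opened box 4) = 0 / (1/5) = 0.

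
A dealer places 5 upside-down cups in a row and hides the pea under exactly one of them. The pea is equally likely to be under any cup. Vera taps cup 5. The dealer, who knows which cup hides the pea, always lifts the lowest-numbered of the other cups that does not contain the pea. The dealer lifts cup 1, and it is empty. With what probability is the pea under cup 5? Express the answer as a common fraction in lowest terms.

Condition on the true location of the pea.
If it is under cup 1 (prior 1/5): the dealer opened cup 1, so this case is ruled out; weight (1/5)·0 = 0.
If it is under any of cups 2, 3, 4, and 5 (prior 1/5 each): cup 1 is the lowest-numbered option available, probability 1; weight (1/5)·1 = 1/5 each.
The weights sum to 4/5.
So P(the pea under cup 5 | the dealer opened cup 1) = (1/5) / (4/5) = 1/4.

1/4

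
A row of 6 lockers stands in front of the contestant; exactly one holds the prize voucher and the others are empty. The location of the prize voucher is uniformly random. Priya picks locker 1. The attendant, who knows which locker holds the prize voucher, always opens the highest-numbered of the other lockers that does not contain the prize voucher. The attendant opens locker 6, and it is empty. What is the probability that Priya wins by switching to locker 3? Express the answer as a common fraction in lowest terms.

Condition on the true location of the prize voucher.
If it is in any of lockers 1, 2, 3, 4, and 5 (prior 1/6 each): locker 6 is the highest-numbered option available, probability 1; weight (1/6)·1 = 1/6 each.
If it is in locker 6 (prior 1/6): the attendant opened locker 6, so this case is ruled out; weight (1/6)·0 = 0.
The weights sum to 5/6.
So P(the prize voucher in locker 3 | the attendant opened locker 6) = (1/6) / (5/6) = 1/5.

1/5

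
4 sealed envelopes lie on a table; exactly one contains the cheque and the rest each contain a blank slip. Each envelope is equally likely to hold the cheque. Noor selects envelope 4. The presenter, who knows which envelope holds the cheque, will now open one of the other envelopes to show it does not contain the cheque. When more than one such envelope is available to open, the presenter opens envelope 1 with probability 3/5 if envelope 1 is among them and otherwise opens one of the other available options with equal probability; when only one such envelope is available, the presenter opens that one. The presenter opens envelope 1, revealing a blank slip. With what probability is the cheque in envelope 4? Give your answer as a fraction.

1/3

Condition on the true location of the cheque.
If it is in envelope 1 (prior 1/4): the presenter opened envelope 1, so this case is ruled out; weight (1/4)·0 = 0.
If it is in any of envelopes 2, 3, and 4 (prior 1/4 each): envelope 1 is available, opened with probability 3/5; weight (1/4)·(3/5) = 3/20 each.
The weights sum to 9/20.
So P(the cheque in envelope 4 | the presenter opened envelope 1) = (3/20) / (9/20) = 1/3.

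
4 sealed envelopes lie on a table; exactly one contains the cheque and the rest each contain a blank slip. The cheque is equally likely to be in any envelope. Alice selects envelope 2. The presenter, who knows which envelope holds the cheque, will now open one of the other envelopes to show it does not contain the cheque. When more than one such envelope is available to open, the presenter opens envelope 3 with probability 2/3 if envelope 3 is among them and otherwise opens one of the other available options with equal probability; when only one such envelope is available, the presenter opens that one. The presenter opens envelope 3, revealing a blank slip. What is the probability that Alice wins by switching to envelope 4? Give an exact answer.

1/3

Consider each possible location of the cheque in turn.
If it is in any of envelopes 1, 2, and 4 (prior 1/4 each): envelope 3 is available, opened with probability 2/3; weight (1/4)·(2/3) = 1/6 each.
If it is in envelope 3 (prior 1/4): the presenter opened envelope 3, so this case is ruled out; weight (1/4)·0 = 0.
The weights sum to 1/2.
So P(the cheque in envelope 4 | the presenter opened envelope 3) = (1/6) / (1/2) = 1/3.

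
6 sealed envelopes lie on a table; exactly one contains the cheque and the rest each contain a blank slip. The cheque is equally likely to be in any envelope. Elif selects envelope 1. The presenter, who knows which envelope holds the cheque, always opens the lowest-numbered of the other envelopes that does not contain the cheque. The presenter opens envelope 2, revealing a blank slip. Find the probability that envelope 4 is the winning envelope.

Condition on the true location of the cheque.
If it is in any of envelopes 1, 3, 4, 5, and 6 (prior 1/6 each): envelope 2 is the lowest-numbered option available, probability 1; weight (1/6)·1 = 1/6 each.
If it is in envelope 2 (prior 1/6): the presenter opened envelope 2, so this case is ruled out; weight (1/6)·0 = 0.
The weights sum to 5/6.
So P(the cheque in envelope 4 | the presenter opened envelope 2) = (1/6) / (5/6) = 1/5.

1/5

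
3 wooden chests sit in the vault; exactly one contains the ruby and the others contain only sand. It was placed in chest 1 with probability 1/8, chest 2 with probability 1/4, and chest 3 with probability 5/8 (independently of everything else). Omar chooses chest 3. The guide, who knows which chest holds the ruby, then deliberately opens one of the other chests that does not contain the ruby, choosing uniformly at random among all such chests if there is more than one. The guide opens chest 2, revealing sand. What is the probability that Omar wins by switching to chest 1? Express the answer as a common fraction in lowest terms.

2/7

Consider each possible location of the ruby in turn.
If it is in chest 1 (prior 1/8): the guide has no choice, probability 1; weight (1/8)·1 = 1/8.
If it is in chest 2 (prior 1/4): the guide opened chest 2, so this case is ruled out; weight (1/4)·0 = 0.
If it is in chest 3 (prior 5/8): the guide has 2 equally likely choices, so probability 1/2; weight (5/8)·(1/2) = 5/16.
The weights sum to 7/16.
So P(the ruby in chest 1 | the guide opened chest 2) = (1/8) / (7/16) = 2/7.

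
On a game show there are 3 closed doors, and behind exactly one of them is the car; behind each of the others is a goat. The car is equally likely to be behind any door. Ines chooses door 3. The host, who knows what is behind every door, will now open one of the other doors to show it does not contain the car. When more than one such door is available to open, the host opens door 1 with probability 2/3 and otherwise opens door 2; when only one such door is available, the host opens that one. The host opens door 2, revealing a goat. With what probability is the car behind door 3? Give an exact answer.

1/4

Apply Bayes' rule, conditioning on where the car actually is.
If it is behind door 1 (prior 1/3): only door 2 is available, probability 1; weight (1/3)·1 = 1/3.
If it is behind door 2 (prior 1/3): the host opened door 2, so this case is ruled out; weight (1/3)·0 = 0.
If it is behind door 3 (prior 1/3): door 1 is available but not opened, probability 1/3; weight (1/3)·(1/3) = 1/9.
The weights sum to 4/9.
So P(the car behind door 3 | the host opened door 2) = (1/9) / (4/9) = 1/4.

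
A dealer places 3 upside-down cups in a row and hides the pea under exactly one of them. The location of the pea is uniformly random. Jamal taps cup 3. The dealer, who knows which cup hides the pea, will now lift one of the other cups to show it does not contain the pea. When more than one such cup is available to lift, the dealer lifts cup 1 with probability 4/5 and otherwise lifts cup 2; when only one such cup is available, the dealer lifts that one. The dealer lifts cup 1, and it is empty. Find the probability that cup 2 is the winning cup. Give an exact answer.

5/9

Consider each possible location of the pea in turn.
If it is under cup 1 (prior 1/3): the dealer opened cup 1, so this case is ruled out; weight (1/3)·0 = 0.
If it is under cup 2 (prior 1/3): only cup 1 is available, probability 1; weight (1/3)·1 = 1/3.
If it is under cup 3 (prior 1/3): cup 1 is available, opened with probability 4/5; weight (1/3)·(4/5) = 4/15.
The weights sum to 3/5.
So P(the pea under cup 2 | the dealer opened cup 1) = (1/3) / (3/5) = 5/9.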